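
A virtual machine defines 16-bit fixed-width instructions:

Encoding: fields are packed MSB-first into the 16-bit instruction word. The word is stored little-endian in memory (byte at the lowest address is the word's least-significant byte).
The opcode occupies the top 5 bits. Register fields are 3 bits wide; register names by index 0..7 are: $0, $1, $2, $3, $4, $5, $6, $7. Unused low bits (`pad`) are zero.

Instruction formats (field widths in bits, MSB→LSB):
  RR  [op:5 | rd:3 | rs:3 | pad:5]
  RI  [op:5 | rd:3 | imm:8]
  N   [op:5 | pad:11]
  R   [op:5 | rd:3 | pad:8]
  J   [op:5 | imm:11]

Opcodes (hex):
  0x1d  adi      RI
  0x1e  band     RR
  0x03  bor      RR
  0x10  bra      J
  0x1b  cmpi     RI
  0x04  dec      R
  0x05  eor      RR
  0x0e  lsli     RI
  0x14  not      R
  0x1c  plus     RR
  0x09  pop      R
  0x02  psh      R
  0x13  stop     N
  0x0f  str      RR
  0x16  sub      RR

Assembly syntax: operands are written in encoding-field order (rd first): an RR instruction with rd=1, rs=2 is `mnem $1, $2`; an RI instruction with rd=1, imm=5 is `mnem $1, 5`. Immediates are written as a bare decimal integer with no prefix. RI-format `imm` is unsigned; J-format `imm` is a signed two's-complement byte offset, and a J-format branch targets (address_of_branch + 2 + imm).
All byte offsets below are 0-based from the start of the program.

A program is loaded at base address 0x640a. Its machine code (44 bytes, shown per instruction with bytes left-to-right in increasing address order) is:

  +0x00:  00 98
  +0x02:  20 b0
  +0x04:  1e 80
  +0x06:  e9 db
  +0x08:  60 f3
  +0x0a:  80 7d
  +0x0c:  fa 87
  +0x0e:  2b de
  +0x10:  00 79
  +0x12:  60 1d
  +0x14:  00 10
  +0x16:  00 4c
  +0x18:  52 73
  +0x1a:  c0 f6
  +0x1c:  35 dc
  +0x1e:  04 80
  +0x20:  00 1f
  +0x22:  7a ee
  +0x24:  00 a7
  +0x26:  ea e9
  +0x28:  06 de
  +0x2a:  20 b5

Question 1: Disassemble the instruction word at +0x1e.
+0x1e: 04 80 ⇒ word 0x8004 (little)
  op=0x8004>>11=0x10 ⇒ bra (J)
  [10:0] imm=4 = 4

bra 4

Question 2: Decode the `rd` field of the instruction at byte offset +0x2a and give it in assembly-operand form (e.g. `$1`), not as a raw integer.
$5

off 0x2a: read 20 b5 as little → 0xb520
  top 5b → 0x16 → sub [RR]
  rd: (w>>8)&0x7=0x5 → $5
  rs: (w>>5)&0x7=0x1 → $1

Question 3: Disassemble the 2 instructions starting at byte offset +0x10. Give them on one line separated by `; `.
[10] 00 79 → 0x7900
  op=0x7900>>11=0xf ⇒ str (RR)
  rd@[10:8]=0x1 ⇒ $1
  rs@[7:5]=0x0 ⇒ $0
[12] 60 1d → 0x1d60
  op=0x1d60>>11=0x3 ⇒ bor (RR)
  rd@[10:8]=0x5 ⇒ $5
  rs@[7:5]=0x3 ⇒ $3

str $1, $0; bor $5, $3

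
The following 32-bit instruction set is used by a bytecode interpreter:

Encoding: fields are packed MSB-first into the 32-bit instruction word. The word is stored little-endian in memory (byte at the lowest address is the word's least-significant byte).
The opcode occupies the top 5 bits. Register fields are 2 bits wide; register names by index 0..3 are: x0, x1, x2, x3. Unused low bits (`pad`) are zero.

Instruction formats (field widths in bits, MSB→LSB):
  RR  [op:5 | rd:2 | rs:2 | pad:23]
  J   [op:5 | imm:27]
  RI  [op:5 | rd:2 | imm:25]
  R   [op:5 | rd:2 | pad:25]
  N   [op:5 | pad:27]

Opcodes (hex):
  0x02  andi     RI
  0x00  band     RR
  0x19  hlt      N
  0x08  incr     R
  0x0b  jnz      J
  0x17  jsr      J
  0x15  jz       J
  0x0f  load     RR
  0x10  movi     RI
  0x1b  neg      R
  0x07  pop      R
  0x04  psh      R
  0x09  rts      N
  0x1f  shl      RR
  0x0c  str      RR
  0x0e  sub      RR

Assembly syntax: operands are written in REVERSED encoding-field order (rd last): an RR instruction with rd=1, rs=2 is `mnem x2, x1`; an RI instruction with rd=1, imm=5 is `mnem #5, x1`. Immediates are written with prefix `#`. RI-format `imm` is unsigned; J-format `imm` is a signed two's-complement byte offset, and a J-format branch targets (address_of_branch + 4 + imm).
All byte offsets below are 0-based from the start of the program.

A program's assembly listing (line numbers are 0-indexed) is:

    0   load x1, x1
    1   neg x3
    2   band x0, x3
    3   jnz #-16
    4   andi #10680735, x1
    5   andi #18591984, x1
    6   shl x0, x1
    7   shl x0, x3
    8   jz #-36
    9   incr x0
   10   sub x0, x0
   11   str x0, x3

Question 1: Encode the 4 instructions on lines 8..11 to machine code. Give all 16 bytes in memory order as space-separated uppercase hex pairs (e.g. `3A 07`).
DC FF FF AF 00 00 00 40 00 00 00 70 00 00 00 66

L8: jz op=0x15:5|imm=-36:27 ⇒ 0xafffffdc ⇒ little dc ff ff af
L9: incr op=0x8:5|rd=0:2|pad=0:25 ⇒ 0x40000000 ⇒ little 00 00 00 40
L10: sub op=0xe:5|rd=0:2|rs=0:2|pad=0:23 ⇒ 0x70000000 ⇒ little 00 00 00 70
L11: str op=0xc:5|rd=3:2|rs=0:2|pad=0:23 ⇒ 0x66000000 ⇒ little 00 00 00 66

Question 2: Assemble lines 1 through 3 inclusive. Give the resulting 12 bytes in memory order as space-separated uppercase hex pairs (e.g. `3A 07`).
00 00 00 DE 00 00 00 06 F0 FF FF 5F

L1: neg op=0x1b:5|rd=3:2|pad=0:25 ⇒ 0xde000000 ⇒ little 00 00 00 de
L2: band op=0x0:5|rd=3:2|rs=0:2|pad=0:23 ⇒ 0x06000000 ⇒ little 00 00 00 06
L3: jnz op=0xb:5|imm=-16:27 ⇒ 0x5ffffff0 ⇒ little f0 ff ff 5f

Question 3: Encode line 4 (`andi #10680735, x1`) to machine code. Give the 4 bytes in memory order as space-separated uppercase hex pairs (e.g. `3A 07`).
4. andi fields op=0x2:5|rd=1:2|imm=10680735:25 → word 12a2f99fh → 9f f9 a2 12

9F F9 A2 12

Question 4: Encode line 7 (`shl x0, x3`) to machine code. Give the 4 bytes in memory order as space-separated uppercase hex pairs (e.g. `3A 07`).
00 00 00 FE

7. shl fields op=0x1f:5|rd=3:2|rs=0:2|pad=0:23 → word fe000000h → 00 00 00 fe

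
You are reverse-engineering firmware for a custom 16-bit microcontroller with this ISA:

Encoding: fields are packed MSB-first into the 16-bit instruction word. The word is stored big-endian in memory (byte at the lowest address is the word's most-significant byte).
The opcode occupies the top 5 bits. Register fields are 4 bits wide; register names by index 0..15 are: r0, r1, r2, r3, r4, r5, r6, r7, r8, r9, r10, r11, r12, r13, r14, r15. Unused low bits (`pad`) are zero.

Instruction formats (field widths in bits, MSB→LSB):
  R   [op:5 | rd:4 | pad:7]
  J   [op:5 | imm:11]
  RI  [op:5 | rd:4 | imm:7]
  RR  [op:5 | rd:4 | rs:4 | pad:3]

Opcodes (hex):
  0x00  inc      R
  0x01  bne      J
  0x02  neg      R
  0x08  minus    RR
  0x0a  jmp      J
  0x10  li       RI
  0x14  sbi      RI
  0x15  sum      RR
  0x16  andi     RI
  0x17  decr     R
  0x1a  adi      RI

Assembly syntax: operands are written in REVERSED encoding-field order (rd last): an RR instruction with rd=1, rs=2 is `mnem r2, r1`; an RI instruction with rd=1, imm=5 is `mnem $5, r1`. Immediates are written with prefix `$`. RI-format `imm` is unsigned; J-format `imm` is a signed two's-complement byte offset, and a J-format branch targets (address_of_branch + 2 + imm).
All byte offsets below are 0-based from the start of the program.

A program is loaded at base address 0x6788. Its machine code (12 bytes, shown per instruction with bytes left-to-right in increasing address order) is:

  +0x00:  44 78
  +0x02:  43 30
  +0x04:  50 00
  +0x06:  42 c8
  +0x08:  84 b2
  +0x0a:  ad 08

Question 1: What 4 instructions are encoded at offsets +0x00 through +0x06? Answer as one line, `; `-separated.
minus r15, r8; minus r6, r6; jmp $0; minus r9, r5

[00] 44 78 → 0x4478
  opcode bits[15:11]=0x8: minus/RR
  rd: (w>>7)&0xf=0x8 → r8
  rs: (w>>3)&0xf=0xf → r15
[02] 43 30 → 0x4330
  opcode bits[15:11]=0x8: minus/RR
  rd: (w>>7)&0xf=0x6 → r6
  rs: (w>>3)&0xf=0x6 → r6
[04] 50 00 → 0x5000
  opcode bits[15:11]=0xa: jmp/J
  imm: (w>>0)&0x7ff=0x0 → $0
[06] 42 c8 → 0x42c8
  opcode bits[15:11]=0x8: minus/RR
  rd: (w>>7)&0xf=0x5 → r5
  rs: (w>>3)&0xf=0x9 → r9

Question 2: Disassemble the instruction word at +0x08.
[08] 84 b2 → 0x84b2
  top 5b → 0x10 → li [RI]
  rd@[10:7]=0x9 ⇒ r9
  imm@[6:0]=0x32 ⇒ $50

li $50, r9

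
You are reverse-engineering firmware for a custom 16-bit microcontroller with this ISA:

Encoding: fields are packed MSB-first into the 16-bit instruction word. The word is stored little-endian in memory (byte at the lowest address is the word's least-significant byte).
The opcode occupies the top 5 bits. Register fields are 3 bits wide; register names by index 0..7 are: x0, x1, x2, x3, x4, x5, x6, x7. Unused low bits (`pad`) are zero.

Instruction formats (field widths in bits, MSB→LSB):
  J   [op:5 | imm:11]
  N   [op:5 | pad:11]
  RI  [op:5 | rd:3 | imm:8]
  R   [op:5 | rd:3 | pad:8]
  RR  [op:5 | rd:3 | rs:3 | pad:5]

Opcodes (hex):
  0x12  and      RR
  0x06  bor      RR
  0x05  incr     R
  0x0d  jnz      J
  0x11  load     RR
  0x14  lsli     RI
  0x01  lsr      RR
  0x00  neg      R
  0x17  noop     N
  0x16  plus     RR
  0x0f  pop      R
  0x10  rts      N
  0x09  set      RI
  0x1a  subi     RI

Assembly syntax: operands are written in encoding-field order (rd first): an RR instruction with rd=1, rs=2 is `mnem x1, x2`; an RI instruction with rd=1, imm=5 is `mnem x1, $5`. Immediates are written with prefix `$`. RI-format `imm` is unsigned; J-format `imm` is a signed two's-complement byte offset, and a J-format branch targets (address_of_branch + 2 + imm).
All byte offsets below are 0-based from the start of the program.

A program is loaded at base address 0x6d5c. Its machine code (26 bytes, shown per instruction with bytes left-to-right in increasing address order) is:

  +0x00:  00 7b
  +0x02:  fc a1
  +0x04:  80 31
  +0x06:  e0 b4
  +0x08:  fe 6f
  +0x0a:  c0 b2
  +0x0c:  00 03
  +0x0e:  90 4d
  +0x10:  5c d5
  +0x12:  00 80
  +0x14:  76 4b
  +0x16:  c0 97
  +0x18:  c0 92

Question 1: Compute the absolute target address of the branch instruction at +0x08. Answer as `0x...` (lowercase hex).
off 0x08: read fe 6f as little → 0x6ffe
  opcode bits[15:11]=0xd: jnz/J
  [10:0] imm=2046 (s11→-2) = $-2
  target = base 0x6d5c + off 0x08 + 2 + imm -2 = 0x6d64

0x6d64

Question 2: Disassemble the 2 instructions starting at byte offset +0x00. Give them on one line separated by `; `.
pop x3; lsli x1, $252

[00] 00 7b → 0x7b00
  top 5b → 0xf → pop [R]
  [10:8] rd=3 = x3
[02] fc a1 → 0xa1fc
  top 5b → 0x14 → lsli [RI]
  [10:8] rd=1 = x1
  [7:0] imm=252 = $252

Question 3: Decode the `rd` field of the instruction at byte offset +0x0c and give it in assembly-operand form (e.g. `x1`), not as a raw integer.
[0c] 00 03 → 0x0300
  op=0x0300>>11=0x0 ⇒ neg (R)
  [10:8] rd=3 = x3

x3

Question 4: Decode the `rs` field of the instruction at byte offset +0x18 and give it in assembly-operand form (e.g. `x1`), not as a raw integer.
x6

+0x18: c0 92 ⇒ word 0x92c0 (little)
  top 5b → 0x12 → and [RR]
  rd: (w>>8)&0x7=0x2 → x2
  rs: (w>>5)&0x7=0x6 → x6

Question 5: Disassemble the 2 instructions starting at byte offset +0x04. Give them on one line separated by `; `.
bor x1, x4; plus x4, x7

+0x04: 80 31 ⇒ word 0x3180 (little)
  opcode bits[15:11]=0x6: bor/RR
  rd@[10:8]=0x1 ⇒ x1
  rs@[7:5]=0x4 ⇒ x4
+0x06: e0 b4 ⇒ word 0xb4e0 (little)
  opcode bits[15:11]=0x16: plus/RR
  rd@[10:8]=0x4 ⇒ x4
  rs@[7:5]=0x7 ⇒ x7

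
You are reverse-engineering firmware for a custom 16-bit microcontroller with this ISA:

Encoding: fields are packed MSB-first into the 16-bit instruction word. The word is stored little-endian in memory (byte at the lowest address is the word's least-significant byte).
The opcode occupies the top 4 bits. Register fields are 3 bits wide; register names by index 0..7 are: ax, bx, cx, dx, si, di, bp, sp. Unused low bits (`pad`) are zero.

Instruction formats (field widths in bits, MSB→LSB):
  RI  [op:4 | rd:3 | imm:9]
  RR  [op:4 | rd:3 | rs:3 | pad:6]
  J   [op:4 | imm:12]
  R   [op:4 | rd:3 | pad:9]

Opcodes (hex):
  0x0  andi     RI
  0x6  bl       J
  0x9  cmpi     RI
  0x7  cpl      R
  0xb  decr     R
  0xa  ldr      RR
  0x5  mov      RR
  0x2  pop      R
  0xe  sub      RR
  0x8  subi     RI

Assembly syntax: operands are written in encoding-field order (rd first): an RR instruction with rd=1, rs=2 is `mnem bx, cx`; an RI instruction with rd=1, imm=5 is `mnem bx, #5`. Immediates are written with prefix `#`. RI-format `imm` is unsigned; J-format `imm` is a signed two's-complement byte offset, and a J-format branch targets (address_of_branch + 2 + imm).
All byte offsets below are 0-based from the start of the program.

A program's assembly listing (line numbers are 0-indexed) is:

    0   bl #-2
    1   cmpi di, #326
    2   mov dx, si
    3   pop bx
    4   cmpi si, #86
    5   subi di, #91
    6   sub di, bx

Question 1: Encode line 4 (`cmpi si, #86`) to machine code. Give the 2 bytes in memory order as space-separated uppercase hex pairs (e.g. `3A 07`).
56 98

L4: cmpi op=0x9:4|rd=4:3|imm=86:9 ⇒ 0x9856 ⇒ little 56 98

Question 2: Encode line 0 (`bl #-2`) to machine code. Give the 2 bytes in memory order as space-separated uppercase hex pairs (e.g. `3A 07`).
FE 6F

L0: bl op=0x6:4|imm=-2:12 ⇒ 0x6ffe ⇒ little fe 6f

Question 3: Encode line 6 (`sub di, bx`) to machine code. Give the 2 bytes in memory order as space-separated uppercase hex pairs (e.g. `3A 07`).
40 EA

L6: sub op=0xe:4|rd=5:3|rs=1:3|pad=0:6 ⇒ 0xea40 ⇒ little 40 ea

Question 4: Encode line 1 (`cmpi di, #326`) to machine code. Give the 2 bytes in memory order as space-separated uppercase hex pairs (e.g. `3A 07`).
1. cmpi fields op=0x9:4|rd=5:3|imm=326:9 → word 9b46h → 46 9b

46 9B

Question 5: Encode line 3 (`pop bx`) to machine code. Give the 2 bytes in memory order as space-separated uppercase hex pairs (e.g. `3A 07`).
line 3 (pop): pack op=0x2:4|rd=1:3|pad=0:9 = 0x2200; little→ 00 22

00 22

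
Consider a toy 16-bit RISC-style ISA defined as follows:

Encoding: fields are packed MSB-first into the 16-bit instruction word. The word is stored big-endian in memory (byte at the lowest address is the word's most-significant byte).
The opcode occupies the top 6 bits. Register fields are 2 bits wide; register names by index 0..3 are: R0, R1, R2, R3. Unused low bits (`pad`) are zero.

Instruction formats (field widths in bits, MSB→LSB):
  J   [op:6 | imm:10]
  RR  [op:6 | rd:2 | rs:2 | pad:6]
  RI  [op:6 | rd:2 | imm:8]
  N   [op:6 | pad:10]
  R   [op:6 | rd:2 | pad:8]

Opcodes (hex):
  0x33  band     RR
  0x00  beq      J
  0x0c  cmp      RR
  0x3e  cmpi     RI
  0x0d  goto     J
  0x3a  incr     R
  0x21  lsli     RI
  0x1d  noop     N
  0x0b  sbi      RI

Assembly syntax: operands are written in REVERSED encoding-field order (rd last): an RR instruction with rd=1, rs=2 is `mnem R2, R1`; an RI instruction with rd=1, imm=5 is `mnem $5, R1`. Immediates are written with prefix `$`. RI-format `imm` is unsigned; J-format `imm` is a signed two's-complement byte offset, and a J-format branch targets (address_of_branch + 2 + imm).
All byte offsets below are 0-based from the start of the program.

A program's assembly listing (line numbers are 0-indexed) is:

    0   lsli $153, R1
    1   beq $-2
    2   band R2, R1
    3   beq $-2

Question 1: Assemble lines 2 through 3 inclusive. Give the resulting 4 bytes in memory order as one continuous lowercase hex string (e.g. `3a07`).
cd8003fe

L2: band op=0x33:6|rd=1:2|rs=2:2|pad=0:6 ⇒ 0xcd80 ⇒ big cd 80
L3: beq op=0x0:6|imm=-2:10 ⇒ 0x03fe ⇒ big 03 fe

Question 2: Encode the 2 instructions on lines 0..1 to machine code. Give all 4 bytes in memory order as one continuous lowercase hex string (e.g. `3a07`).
859903fe

L0: lsli op=0x21:6|rd=1:2|imm=153:8 ⇒ 0x8599 ⇒ big 85 99
L1: beq op=0x0:6|imm=-2:10 ⇒ 0x03fe ⇒ big 03 fe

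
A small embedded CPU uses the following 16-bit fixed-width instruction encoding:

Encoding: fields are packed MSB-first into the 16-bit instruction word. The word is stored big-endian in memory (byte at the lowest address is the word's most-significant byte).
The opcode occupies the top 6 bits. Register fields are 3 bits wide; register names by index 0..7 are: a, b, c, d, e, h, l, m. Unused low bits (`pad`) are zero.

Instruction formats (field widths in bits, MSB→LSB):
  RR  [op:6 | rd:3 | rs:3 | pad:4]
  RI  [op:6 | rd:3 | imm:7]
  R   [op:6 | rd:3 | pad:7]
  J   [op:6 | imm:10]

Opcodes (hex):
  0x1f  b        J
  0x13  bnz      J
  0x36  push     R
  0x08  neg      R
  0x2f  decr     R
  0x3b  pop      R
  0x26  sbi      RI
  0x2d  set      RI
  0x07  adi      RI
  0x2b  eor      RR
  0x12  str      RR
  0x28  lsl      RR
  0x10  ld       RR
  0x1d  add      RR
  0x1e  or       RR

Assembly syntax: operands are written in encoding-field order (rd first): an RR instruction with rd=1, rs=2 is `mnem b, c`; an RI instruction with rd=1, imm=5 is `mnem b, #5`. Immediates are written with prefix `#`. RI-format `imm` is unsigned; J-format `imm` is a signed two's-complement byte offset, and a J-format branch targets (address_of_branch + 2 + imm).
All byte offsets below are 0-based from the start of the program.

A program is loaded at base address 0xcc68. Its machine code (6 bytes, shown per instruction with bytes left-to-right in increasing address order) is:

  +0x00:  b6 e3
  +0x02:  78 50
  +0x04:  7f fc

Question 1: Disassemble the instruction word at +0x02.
[02] 78 50 → 0x7850
  opcode bits[15:10]=0x1e: or/RR
  rd@[9:7]=0x0 ⇒ a
  rs@[6:4]=0x5 ⇒ h

or a, h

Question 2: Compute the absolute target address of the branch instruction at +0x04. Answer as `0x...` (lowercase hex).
+0x04: 7f fc ⇒ word 0x7ffc (big)
  opcode bits[15:10]=0x1f: b/J
  imm@[9:0]=0x3fc (s10→-4) ⇒ #-4
  target = base 0xcc68 + off 0x04 + 2 + imm -4 = 0xcc6a

0xcc6a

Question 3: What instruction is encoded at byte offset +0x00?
set h, #99

[00] b6 e3 → 0xb6e3
  top 6b → 0x2d → set [RI]
  rd@[9:7]=0x5 ⇒ h
  imm@[6:0]=0x63 ⇒ #99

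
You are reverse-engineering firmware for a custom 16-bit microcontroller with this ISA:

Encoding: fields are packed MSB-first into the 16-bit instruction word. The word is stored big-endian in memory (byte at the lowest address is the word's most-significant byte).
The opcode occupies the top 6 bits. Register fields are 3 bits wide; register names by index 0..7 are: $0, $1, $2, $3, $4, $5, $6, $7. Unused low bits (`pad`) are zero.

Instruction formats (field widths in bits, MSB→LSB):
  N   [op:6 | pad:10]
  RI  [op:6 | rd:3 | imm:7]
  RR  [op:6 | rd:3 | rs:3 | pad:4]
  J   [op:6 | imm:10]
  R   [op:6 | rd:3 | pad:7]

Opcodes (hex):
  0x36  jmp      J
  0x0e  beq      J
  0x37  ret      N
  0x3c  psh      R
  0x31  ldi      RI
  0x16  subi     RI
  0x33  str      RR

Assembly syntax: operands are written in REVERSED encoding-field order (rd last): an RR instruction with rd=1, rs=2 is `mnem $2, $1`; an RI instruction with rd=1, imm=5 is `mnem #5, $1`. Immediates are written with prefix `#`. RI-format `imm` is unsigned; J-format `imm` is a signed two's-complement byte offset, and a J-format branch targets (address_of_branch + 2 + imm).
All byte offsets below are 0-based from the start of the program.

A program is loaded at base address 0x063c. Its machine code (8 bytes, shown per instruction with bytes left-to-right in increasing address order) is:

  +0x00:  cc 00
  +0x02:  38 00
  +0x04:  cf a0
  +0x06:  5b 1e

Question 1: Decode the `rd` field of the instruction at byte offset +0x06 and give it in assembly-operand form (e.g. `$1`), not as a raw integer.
[06] 5b 1e → 0x5b1e
  top 6b → 0x16 → subi [RI]
  rd@[9:7]=0x6 ⇒ $6
  imm@[6:0]=0x1e ⇒ #30

$6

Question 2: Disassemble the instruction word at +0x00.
str $0, $0

@+00  big-endian(cc 00) = 0xcc00
  top 6b → 0x33 → str [RR]
  rd@[9:7]=0x0 ⇒ $0
  rs@[6:4]=0x0 ⇒ $0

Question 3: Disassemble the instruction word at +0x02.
beq #0

off 0x02: read 38 00 as big → 0x3800
  op=0x3800>>10=0xe ⇒ beq (J)
  [9:0] imm=0 = #0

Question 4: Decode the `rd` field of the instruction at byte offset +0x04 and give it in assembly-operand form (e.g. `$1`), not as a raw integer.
[04] cf a0 → 0xcfa0
  op=0xcfa0>>10=0x33 ⇒ str (RR)
  rd@[9:7]=0x7 ⇒ $7
  rs@[6:4]=0x2 ⇒ $2

$7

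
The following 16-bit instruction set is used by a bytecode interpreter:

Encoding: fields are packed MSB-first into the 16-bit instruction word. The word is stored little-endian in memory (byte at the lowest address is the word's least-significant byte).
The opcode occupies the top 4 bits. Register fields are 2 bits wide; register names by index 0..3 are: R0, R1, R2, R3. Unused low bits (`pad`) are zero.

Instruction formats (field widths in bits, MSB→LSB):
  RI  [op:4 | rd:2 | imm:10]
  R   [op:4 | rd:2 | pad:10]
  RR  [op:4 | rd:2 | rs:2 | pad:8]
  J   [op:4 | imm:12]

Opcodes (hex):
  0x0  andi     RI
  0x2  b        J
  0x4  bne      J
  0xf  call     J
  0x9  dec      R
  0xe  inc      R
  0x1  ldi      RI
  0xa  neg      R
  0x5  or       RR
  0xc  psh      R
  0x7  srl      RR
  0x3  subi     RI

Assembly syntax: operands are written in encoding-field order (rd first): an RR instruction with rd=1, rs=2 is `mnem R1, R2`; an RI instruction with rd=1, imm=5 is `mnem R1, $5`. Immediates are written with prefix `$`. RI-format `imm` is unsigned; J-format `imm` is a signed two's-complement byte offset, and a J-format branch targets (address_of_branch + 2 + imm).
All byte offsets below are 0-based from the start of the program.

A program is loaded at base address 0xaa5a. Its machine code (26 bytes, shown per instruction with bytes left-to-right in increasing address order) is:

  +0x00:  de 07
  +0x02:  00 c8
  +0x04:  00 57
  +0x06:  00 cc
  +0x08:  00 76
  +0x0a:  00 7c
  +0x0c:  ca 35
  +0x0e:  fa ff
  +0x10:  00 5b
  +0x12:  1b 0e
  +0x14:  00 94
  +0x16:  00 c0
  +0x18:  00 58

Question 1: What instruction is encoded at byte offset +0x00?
[00] de 07 → 0x07de
  top 4b → 0x0 → andi [RI]
  rd: (w>>10)&0x3=0x1 → R1
  imm: (w>>0)&0x3ff=0x3de → $990

andi R1, $990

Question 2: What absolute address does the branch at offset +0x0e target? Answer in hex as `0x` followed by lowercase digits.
0xaa64

off 0x0e: read fa ff as little → 0xfffa
  top 4b → 0xf → call [J]
  imm@[11:0]=0xffa (s12→-6) ⇒ $-6
  target = base 0xaa5a + off 0x0e + 2 + imm -6 = 0xaa64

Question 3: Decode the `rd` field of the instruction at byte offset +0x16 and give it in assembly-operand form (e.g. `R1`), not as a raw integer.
off 0x16: read 00 c0 as little → 0xc000
  op=0xc000>>12=0xc ⇒ psh (R)
  rd: (w>>10)&0x3=0x0 → R0

R0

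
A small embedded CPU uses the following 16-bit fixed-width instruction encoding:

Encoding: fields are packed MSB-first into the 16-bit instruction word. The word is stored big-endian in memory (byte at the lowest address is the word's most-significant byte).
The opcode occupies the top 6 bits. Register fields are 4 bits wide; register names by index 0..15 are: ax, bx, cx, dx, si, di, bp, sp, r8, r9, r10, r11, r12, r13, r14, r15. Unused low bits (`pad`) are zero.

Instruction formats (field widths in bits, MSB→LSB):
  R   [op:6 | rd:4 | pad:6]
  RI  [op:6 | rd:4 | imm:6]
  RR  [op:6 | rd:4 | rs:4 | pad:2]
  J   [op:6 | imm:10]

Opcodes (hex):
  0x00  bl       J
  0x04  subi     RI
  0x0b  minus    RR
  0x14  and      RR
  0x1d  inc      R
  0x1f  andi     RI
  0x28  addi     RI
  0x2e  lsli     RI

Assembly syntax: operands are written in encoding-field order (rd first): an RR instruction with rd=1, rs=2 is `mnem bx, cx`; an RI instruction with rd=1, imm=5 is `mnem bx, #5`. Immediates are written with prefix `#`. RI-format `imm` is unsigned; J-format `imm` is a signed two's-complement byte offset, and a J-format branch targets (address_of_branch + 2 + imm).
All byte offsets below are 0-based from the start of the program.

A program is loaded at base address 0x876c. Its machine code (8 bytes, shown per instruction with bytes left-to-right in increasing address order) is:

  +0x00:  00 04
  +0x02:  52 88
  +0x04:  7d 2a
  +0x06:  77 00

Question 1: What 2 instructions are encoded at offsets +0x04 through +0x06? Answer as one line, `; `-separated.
off 0x04: read 7d 2a as big → 0x7d2a
  top 6b → 0x1f → andi [RI]
  [9:6] rd=4 = si
  [5:0] imm=42 = #42
off 0x06: read 77 00 as big → 0x7700
  top 6b → 0x1d → inc [R]
  [9:6] rd=12 = r12

andi si, #42; inc r12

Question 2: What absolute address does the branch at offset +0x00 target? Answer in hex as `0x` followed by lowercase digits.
0x8772

+0x00: 00 04 ⇒ word 0x0004 (big)
  top 6b → 0x0 → bl [J]
  [9:0] imm=4 = #4
  target = base 0x876c + off 0x00 + 2 + imm 4 = 0x8772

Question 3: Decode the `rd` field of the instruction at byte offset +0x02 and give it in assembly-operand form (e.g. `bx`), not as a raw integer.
r10

+0x02: 52 88 ⇒ word 0x5288 (big)
  opcode bits[15:10]=0x14: and/RR
  [9:6] rd=10 = r10
  [5:2] rs=2 = cx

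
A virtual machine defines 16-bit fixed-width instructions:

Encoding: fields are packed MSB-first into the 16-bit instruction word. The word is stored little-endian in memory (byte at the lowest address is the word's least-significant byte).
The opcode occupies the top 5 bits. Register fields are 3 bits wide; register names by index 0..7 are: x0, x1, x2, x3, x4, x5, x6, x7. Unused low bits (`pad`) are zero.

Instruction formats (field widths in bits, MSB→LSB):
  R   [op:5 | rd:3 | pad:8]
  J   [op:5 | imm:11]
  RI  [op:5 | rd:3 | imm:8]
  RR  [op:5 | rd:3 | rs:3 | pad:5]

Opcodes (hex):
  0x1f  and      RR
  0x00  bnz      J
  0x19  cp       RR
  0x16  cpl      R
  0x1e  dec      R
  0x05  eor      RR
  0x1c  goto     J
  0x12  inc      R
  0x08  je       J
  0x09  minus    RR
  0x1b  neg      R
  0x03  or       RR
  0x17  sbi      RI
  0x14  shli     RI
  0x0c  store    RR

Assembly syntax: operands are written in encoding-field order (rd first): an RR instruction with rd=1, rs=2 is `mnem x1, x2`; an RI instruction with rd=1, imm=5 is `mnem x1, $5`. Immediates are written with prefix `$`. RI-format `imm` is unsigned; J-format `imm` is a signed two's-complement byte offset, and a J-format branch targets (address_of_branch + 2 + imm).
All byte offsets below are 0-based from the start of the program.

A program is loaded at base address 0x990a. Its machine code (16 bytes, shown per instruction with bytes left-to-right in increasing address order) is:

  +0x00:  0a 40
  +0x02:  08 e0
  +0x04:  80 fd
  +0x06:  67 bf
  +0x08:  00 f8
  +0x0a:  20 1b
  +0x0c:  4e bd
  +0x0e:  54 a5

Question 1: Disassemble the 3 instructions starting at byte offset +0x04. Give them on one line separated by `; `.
and x5, x4; sbi x7, $103; and x0, x0

+0x04: 80 fd ⇒ word 0xfd80 (little)
  opcode bits[15:11]=0x1f: and/RR
  rd@[10:8]=0x5 ⇒ x5
  rs@[7:5]=0x4 ⇒ x4
+0x06: 67 bf ⇒ word 0xbf67 (little)
  opcode bits[15:11]=0x17: sbi/RI
  rd@[10:8]=0x7 ⇒ x7
  imm@[7:0]=0x67 ⇒ $103
+0x08: 00 f8 ⇒ word 0xf800 (little)
  opcode bits[15:11]=0x1f: and/RR
  rd@[10:8]=0x0 ⇒ x0
  rs@[7:5]=0x0 ⇒ x0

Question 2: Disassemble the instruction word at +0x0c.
off 0x0c: read 4e bd as little → 0xbd4e
  op=0xbd4e>>11=0x17 ⇒ sbi (RI)
  rd: (w>>8)&0x7=0x5 → x5
  imm: (w>>0)&0xff=0x4e → $78

sbi x5, $78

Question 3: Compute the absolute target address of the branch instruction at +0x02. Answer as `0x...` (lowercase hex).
0x9916

@+02  little-endian(08 e0) = 0xe008
  op=0xe008>>11=0x1c ⇒ goto (J)
  imm: (w>>0)&0x7ff=0x8 → $8
  target = base 0x990a + off 0x02 + 2 + imm 8 = 0x9916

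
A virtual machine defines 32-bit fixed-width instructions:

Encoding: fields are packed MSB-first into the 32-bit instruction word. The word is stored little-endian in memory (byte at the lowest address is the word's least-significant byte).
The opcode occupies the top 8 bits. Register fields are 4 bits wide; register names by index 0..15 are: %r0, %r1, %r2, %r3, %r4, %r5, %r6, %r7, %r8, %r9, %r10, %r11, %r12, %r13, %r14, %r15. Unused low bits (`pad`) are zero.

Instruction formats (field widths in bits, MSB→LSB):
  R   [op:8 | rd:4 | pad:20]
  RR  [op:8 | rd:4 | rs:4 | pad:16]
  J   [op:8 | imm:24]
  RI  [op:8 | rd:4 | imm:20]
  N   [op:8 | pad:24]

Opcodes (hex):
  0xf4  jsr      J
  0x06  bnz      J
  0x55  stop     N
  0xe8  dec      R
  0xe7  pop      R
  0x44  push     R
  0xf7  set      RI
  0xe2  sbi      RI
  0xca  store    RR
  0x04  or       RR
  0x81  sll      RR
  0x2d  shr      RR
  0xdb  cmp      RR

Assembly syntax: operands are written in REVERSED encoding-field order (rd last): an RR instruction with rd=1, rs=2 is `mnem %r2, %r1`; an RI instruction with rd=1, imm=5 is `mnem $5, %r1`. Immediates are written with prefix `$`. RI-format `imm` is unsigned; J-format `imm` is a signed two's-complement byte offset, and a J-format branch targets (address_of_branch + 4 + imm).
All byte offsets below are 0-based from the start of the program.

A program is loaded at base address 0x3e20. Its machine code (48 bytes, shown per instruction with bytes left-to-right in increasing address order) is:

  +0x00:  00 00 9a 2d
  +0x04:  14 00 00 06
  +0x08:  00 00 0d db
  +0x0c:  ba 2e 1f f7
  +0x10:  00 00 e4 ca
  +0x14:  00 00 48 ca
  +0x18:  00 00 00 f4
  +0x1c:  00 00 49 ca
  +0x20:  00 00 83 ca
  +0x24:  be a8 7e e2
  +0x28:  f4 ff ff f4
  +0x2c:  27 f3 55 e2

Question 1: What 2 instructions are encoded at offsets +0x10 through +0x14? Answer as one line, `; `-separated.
store %r4, %r14; store %r8, %r4

+0x10: 00 00 e4 ca ⇒ word 0xcae40000 (little)
  opcode bits[31:24]=0xca: store/RR
  rd@[23:20]=0xe ⇒ %r14
  rs@[19:16]=0x4 ⇒ %r4
+0x14: 00 00 48 ca ⇒ word 0xca480000 (little)
  opcode bits[31:24]=0xca: store/RR
  rd@[23:20]=0x4 ⇒ %r4
  rs@[19:16]=0x8 ⇒ %r8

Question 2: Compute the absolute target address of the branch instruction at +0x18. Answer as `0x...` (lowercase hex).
0x3e3c

@+18  little-endian(00 00 00 f4) = 0xf4000000
  opcode bits[31:24]=0xf4: jsr/J
  [23:0] imm=0 = $0
  target = base 0x3e20 + off 0x18 + 4 + imm 0 = 0x3e3c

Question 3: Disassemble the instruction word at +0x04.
bnz $20

[04] 14 00 00 06 → 0x06000014
  op=0x06000014>>24=0x6 ⇒ bnz (J)
  imm@[23:0]=0x14 ⇒ $20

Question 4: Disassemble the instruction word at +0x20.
off 0x20: read 00 00 83 ca as little → 0xca830000
  op=0xca830000>>24=0xca ⇒ store (RR)
  [23:20] rd=8 = %r8
  [19:16] rs=3 = %r3

store %r3, %r8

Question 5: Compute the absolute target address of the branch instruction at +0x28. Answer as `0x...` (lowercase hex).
off 0x28: read f4 ff ff f4 as little → 0xf4fffff4
  top 8b → 0xf4 → jsr [J]
  imm: (w>>0)&0xffffff=0xfffff4 (s24→-12) → $-12
  target = base 0x3e20 + off 0x28 + 4 + imm -12 = 0x3e40

0x3e40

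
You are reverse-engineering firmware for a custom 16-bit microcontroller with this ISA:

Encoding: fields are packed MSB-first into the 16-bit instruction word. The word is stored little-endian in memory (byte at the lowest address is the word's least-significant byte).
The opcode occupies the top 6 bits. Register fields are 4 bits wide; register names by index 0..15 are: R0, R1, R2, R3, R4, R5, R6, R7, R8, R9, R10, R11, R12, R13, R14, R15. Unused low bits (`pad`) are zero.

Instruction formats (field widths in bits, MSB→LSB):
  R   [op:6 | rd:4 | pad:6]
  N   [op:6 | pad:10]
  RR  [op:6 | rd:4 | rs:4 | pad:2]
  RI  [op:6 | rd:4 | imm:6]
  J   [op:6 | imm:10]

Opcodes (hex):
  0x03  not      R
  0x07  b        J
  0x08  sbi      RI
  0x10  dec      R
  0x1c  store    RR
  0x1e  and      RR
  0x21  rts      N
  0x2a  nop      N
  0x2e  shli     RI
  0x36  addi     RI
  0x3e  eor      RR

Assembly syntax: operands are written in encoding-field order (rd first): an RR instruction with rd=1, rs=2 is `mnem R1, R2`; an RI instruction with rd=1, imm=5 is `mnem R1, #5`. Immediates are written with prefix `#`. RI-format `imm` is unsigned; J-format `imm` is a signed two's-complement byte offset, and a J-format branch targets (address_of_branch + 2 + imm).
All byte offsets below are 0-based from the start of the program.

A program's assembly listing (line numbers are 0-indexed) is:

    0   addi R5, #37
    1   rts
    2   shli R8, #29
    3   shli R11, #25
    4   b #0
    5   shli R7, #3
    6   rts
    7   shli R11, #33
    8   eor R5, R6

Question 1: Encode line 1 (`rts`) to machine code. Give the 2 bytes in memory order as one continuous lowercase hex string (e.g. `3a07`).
L1: rts op=0x21:6|pad=0:10 ⇒ 0x8400 ⇒ little 00 84

0084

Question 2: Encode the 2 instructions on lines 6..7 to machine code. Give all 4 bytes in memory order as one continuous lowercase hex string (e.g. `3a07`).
0084e1ba

L6: rts op=0x21:6|pad=0:10 ⇒ 0x8400 ⇒ little 00 84
L7: shli op=0x2e:6|rd=11:4|imm=33:6 ⇒ 0xbae1 ⇒ little e1 ba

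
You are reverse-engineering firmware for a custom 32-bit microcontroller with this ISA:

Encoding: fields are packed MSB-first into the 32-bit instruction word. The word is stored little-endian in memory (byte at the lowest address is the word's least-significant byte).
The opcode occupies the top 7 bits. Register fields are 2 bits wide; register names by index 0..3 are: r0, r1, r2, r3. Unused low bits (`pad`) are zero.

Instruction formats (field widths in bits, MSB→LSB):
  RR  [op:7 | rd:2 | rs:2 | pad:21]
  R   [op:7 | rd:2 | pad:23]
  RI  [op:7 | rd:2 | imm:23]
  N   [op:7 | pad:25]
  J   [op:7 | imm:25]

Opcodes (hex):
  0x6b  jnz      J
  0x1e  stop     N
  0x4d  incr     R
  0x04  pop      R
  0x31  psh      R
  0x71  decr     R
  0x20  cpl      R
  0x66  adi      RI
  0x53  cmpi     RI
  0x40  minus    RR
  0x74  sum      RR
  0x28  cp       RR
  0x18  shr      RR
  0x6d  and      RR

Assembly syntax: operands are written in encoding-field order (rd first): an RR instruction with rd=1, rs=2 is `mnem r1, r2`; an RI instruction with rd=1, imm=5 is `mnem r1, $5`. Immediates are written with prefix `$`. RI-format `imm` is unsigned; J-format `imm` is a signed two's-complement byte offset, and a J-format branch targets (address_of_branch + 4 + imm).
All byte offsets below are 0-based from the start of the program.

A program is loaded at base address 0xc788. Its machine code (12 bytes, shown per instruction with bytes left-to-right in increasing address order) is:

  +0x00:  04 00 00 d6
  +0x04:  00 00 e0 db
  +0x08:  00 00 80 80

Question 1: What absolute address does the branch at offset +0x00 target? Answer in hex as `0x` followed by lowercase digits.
off 0x00: read 04 00 00 d6 as little → 0xd6000004
  opcode bits[31:25]=0x6b: jnz/J
  [24:0] imm=4 = $4
  target = base 0xc788 + off 0x00 + 4 + imm 4 = 0xc790

0xc790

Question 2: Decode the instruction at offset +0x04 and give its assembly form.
and r3, r3

+0x04: 00 00 e0 db ⇒ word 0xdbe00000 (little)
  top 7b → 0x6d → and [RR]
  rd@[24:23]=0x3 ⇒ r3
  rs@[22:21]=0x3 ⇒ r3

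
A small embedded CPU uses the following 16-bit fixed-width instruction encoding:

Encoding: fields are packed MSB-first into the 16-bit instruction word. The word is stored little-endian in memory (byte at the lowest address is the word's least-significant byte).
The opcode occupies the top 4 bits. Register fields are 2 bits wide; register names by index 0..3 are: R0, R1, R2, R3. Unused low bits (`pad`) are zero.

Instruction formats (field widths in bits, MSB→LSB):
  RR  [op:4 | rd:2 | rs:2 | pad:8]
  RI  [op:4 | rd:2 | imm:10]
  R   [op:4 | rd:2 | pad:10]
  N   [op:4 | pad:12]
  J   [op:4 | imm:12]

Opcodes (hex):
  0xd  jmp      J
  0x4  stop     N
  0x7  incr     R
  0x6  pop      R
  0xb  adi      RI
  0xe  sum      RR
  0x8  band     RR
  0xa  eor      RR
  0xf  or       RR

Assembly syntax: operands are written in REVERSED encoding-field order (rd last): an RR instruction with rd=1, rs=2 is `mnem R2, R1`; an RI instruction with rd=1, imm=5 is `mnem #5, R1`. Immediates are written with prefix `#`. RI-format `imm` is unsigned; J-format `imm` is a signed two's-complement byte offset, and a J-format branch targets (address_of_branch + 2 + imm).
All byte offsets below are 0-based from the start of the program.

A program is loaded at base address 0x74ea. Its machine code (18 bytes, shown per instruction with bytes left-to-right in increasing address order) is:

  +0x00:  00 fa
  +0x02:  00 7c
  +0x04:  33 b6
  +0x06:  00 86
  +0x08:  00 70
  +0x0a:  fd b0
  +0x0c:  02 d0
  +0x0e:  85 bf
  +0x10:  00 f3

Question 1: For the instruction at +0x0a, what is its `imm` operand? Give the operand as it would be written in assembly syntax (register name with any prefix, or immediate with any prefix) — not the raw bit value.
+0x0a: fd b0 ⇒ word 0xb0fd (little)
  op=0xb0fd>>12=0xb ⇒ adi (RI)
  rd: (w>>10)&0x3=0x0 → R0
  imm: (w>>0)&0x3ff=0xfd → #253

#253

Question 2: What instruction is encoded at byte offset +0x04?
+0x04: 33 b6 ⇒ word 0xb633 (little)
  top 4b → 0xb → adi [RI]
  rd@[11:10]=0x1 ⇒ R1
  imm@[9:0]=0x233 ⇒ #563

adi #563, R1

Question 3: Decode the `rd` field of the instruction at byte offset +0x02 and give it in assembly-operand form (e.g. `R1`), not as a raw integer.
@+02  little-endian(00 7c) = 0x7c00
  op=0x7c00>>12=0x7 ⇒ incr (R)
  rd: (w>>10)&0x3=0x3 → R3

R3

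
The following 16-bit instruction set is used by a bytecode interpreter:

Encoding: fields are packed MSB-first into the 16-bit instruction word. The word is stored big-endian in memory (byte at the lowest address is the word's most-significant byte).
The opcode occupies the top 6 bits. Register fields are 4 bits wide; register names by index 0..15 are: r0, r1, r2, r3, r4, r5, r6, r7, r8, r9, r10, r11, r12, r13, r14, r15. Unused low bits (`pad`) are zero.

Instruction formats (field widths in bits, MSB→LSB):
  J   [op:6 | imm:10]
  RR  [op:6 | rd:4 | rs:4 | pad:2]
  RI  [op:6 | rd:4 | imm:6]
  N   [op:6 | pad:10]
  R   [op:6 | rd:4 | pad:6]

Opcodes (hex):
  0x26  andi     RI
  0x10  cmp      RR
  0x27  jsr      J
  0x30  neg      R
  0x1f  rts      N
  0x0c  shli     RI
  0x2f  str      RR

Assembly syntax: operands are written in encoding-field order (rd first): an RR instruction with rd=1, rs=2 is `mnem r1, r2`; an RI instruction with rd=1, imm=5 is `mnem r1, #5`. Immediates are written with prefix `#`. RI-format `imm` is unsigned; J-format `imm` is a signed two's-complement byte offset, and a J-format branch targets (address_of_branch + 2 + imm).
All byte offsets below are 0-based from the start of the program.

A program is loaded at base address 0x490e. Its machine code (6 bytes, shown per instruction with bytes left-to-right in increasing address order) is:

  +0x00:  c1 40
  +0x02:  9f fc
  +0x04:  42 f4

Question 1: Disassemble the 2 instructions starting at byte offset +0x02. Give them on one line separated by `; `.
jsr #-4; cmp r11, r13

+0x02: 9f fc ⇒ word 0x9ffc (big)
  opcode bits[15:10]=0x27: jsr/J
  imm@[9:0]=0x3fc (s10→-4) ⇒ #-4
+0x04: 42 f4 ⇒ word 0x42f4 (big)
  opcode bits[15:10]=0x10: cmp/RR
  rd@[9:6]=0xb ⇒ r11
  rs@[5:2]=0xd ⇒ r13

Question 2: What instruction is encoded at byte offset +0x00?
off 0x00: read c1 40 as big → 0xc140
  op=0xc140>>10=0x30 ⇒ neg (R)
  rd: (w>>6)&0xf=0x5 → r5

neg r5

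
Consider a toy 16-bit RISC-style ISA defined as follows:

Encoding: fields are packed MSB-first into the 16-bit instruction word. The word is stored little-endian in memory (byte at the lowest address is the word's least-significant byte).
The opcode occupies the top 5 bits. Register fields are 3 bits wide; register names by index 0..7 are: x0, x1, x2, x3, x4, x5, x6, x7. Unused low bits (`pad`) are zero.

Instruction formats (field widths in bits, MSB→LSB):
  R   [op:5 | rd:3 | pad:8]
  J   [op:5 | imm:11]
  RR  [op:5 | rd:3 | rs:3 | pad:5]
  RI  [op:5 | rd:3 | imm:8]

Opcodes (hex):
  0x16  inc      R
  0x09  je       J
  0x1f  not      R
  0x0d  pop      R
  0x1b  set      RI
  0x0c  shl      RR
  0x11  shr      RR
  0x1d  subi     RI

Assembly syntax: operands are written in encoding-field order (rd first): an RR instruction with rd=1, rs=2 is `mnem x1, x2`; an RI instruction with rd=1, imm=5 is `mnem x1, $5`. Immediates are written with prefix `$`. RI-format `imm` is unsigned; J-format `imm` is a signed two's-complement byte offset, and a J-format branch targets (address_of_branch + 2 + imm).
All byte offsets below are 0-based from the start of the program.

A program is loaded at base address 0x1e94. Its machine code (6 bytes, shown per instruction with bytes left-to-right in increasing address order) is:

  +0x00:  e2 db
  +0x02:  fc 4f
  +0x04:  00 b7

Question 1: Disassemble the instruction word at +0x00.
[00] e2 db → 0xdbe2
  op=0xdbe2>>11=0x1b ⇒ set (RI)
  rd: (w>>8)&0x7=0x3 → x3
  imm: (w>>0)&0xff=0xe2 → $226

set x3, $226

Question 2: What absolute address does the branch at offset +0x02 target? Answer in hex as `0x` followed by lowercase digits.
0x1e94

off 0x02: read fc 4f as little → 0x4ffc
  opcode bits[15:11]=0x9: je/J
  [10:0] imm=2044 (s11→-4) = $-4
  target = base 0x1e94 + off 0x02 + 2 + imm -4 = 0x1e94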